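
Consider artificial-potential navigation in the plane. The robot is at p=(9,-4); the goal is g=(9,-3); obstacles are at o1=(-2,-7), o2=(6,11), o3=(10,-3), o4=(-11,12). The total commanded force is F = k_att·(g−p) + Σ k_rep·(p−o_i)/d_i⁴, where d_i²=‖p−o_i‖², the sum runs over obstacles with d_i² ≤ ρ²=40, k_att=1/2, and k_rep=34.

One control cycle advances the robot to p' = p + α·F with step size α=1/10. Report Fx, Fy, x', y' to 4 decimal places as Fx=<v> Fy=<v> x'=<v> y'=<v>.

Fx=-8.5000 Fy=-8.0000 x'=8.1500 y'=-4.8000

F_att = 1/2·(g−p) = 1/2·(0,1) = (0.0000,0.5000)
o1: d²=130 > ρ²=40 → inactive
o2: d²=234 > ρ²=40 → inactive
o3: d²=2 ≤ ρ²=40; F_rep = 34·(-1,-1)/2² = (-8.5000,-8.5000)
o4: d²=656 > ρ²=40 → inactive
F = F_att + ΣF_rep = (-8.5000,-8.0000)
p' = p + 1/10·F = (8.1500,-4.8000)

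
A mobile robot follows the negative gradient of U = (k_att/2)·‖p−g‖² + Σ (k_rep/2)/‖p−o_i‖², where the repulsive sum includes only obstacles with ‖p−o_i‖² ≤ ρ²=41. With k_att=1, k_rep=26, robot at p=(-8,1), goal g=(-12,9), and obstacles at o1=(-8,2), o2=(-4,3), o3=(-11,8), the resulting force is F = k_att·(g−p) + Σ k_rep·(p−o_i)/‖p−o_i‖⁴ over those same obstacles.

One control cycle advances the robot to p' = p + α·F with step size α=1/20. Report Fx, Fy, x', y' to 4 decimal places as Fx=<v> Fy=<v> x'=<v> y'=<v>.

F_att = 1·(g−p) = 1·(-4,8) = (-4.0000,8.0000)
o1: d²=1 ≤ ρ²=41; F_rep = 26·(0,-1)/1² = (0.0000,-26.0000)
o2: d²=20 ≤ ρ²=41; F_rep = 26·(-4,-2)/20² = (-0.2600,-0.1300)
o3: d²=58 > ρ²=41 → inactive
F = F_att + ΣF_rep = (-4.2600,-18.1300)
p' = p + 1/20·F = (-8.2130,0.0935)

Fx=-4.2600 Fy=-18.1300 x'=-8.2130 y'=0.0935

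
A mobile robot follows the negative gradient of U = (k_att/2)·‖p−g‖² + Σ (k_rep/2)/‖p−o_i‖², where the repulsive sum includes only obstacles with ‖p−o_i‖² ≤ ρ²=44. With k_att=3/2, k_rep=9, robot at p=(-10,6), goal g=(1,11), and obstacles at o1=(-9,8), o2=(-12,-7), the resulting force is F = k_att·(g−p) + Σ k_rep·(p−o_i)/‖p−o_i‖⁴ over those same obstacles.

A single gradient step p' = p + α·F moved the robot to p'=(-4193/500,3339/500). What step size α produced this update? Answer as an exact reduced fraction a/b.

α = 1/10

F_att = 3/2·(g−p) = 3/2·(11,5) = (16.5000,7.5000)
o1: d²=5 ≤ ρ²=44; F_rep = 9·(-1,-2)/5² = (-0.3600,-0.7200)
o2: d²=173 > ρ²=44 → inactive
F = F_att + ΣF_rep = (16.1400,6.7800)
Δp = p'−p = (1.6140,0.6780); α = Δx/Fx = (807/500) / (807/50) = 1/10
check: Δy/Fy = (339/500) / (339/50) = 1/10 ✓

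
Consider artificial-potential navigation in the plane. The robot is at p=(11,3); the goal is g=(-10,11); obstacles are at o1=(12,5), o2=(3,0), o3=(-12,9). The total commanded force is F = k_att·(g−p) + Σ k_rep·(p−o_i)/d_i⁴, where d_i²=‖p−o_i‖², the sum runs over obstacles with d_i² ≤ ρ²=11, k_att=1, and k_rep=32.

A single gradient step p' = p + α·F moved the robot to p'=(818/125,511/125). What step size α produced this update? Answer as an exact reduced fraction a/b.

α = 1/5

F_att = 1·(g−p) = 1·(-21,8) = (-21.0000,8.0000)
o1: d²=5 ≤ ρ²=11; F_rep = 32·(-1,-2)/5² = (-1.2800,-2.5600)
o2: d²=73 > ρ²=11 → inactive
o3: d²=565 > ρ²=11 → inactive
F = F_att + ΣF_rep = (-22.2800,5.4400)
Δp = p'−p = (-4.4560,1.0880); α = Δx/Fx = (-557/125) / (-557/25) = 1/5
check: Δy/Fy = (136/125) / (136/25) = 1/5 ✓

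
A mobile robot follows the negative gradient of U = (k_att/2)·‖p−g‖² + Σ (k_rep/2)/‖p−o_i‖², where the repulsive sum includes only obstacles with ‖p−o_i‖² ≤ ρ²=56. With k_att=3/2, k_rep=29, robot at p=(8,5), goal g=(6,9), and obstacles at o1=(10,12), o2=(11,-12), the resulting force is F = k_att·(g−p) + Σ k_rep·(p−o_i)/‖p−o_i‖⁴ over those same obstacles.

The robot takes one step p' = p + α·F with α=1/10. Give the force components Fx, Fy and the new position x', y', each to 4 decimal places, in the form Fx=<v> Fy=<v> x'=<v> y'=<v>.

Fx=-3.0206 Fy=5.9277 x'=7.6979 y'=5.5928

F_att = 3/2·(g−p) = 3/2·(-2,4) = (-3.0000,6.0000)
o1: d²=53 ≤ ρ²=56; F_rep = 29·(-2,-7)/53² = (-0.0206,-0.0723)
o2: d²=298 > ρ²=56 → inactive
F = F_att + ΣF_rep = (-3.0206,5.9277)
p' = p + 1/10·F = (7.6979,5.5928)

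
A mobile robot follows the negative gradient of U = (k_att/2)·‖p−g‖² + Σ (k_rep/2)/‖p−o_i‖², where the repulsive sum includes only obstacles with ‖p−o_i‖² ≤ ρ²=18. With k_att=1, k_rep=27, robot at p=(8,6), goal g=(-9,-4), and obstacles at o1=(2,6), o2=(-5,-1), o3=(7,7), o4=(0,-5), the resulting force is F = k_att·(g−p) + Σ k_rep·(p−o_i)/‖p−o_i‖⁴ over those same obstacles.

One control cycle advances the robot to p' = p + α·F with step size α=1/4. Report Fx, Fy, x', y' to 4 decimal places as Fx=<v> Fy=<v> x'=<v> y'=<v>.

F_att = 1·(g−p) = 1·(-17,-10) = (-17.0000,-10.0000)
o1: d²=36 > ρ²=18 → inactive
o2: d²=218 > ρ²=18 → inactive
o3: d²=2 ≤ ρ²=18; F_rep = 27·(1,-1)/2² = (6.7500,-6.7500)
o4: d²=185 > ρ²=18 → inactive
F = F_att + ΣF_rep = (-10.2500,-16.7500)
p' = p + 1/4·F = (5.4375,1.8125)

Fx=-10.2500 Fy=-16.7500 x'=5.4375 y'=1.8125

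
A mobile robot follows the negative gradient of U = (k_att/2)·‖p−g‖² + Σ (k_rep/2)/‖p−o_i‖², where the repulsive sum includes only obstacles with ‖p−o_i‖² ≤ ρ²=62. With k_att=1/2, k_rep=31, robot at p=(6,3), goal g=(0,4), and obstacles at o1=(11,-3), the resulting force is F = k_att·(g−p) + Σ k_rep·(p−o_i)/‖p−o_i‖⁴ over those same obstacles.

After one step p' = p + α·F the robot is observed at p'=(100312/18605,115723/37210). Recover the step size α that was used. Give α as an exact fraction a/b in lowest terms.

α = 1/5

F_att = 1/2·(g−p) = 1/2·(-6,1) = (-3.0000,0.5000)
o1: d²=61 ≤ ρ²=62; F_rep = 31·(-5,6)/61² = (-0.0417,0.0500)
F = F_att + ΣF_rep = (-3.0417,0.5500)
Δp = p'−p = (-0.6083,0.1100); α = Δx/Fx = (-11318/18605) / (-11318/3721) = 1/5
check: Δy/Fy = (4093/37210) / (4093/7442) = 1/5 ✓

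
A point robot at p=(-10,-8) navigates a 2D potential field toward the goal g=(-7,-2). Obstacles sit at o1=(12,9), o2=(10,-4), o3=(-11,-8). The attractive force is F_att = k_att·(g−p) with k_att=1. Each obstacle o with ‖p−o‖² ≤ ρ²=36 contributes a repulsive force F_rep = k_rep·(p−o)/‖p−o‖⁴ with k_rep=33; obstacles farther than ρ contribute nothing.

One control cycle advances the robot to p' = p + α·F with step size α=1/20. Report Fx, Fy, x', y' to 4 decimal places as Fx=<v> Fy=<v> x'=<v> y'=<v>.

F_att = 1·(g−p) = 1·(3,6) = (3.0000,6.0000)
o1: d²=773 > ρ²=36 → inactive
o2: d²=416 > ρ²=36 → inactive
o3: d²=1 ≤ ρ²=36; F_rep = 33·(1,0)/1² = (33.0000,0.0000)
F = F_att + ΣF_rep = (36.0000,6.0000)
p' = p + 1/20·F = (-8.2000,-7.7000)

Fx=36.0000 Fy=6.0000 x'=-8.2000 y'=-7.7000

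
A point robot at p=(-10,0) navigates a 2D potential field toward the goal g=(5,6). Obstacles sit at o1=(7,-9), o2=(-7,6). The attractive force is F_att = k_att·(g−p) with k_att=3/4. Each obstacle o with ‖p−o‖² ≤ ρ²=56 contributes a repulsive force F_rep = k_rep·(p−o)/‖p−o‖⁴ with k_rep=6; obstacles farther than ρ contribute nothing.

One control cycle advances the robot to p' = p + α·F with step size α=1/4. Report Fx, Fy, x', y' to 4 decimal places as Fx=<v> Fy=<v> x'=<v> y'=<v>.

F_att = 3/4·(g−p) = 3/4·(15,6) = (11.2500,4.5000)
o1: d²=370 > ρ²=56 → inactive
o2: d²=45 ≤ ρ²=56; F_rep = 6·(-3,-6)/45² = (-0.0089,-0.0178)
F = F_att + ΣF_rep = (11.2411,4.4822)
p' = p + 1/4·F = (-7.1897,1.1206)

Fx=11.2411 Fy=4.4822 x'=-7.1897 y'=1.1206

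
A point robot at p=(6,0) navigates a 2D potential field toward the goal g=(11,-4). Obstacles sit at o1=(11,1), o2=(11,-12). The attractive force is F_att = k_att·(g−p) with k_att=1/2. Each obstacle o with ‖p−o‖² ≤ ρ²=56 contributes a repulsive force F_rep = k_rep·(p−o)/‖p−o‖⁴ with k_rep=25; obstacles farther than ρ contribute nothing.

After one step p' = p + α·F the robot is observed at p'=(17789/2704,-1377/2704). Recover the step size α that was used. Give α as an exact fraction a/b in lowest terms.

F_att = 1/2·(g−p) = 1/2·(5,-4) = (2.5000,-2.0000)
o1: d²=26 ≤ ρ²=56; F_rep = 25·(-5,-1)/26² = (-0.1849,-0.0370)
o2: d²=169 > ρ²=56 → inactive
F = F_att + ΣF_rep = (2.3151,-2.0370)
Δp = p'−p = (0.5788,-0.5092); α = Δx/Fx = (1565/2704) / (1565/676) = 1/4
check: Δy/Fy = (-1377/2704) / (-1377/676) = 1/4 ✓

α = 1/4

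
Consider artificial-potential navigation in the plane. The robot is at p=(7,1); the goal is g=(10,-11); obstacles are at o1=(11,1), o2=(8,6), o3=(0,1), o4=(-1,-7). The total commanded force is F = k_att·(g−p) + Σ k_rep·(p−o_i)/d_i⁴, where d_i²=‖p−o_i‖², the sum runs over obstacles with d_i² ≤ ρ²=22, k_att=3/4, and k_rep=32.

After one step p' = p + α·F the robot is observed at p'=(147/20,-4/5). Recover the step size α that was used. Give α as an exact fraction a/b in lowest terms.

α = 1/5

F_att = 3/4·(g−p) = 3/4·(3,-12) = (2.2500,-9.0000)
o1: d²=16 ≤ ρ²=22; F_rep = 32·(-4,0)/16² = (-0.5000,0.0000)
o2: d²=26 > ρ²=22 → inactive
o3: d²=49 > ρ²=22 → inactive
o4: d²=128 > ρ²=22 → inactive
F = F_att + ΣF_rep = (1.7500,-9.0000)
Δp = p'−p = (0.3500,-1.8000); α = Δx/Fx = (7/20) / (7/4) = 1/5
check: Δy/Fy = (-9/5) / (-9) = 1/5 ✓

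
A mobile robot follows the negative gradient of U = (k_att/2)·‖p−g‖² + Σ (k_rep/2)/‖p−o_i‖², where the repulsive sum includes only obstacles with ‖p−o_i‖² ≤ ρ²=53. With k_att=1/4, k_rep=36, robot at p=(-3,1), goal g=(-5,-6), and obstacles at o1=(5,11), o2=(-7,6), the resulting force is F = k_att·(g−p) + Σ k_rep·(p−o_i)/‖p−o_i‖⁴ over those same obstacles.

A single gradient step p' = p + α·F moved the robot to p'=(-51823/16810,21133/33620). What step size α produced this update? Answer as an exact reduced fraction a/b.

F_att = 1/4·(g−p) = 1/4·(-2,-7) = (-0.5000,-1.7500)
o1: d²=164 > ρ²=53 → inactive
o2: d²=41 ≤ ρ²=53; F_rep = 36·(4,-5)/41² = (0.0857,-0.1071)
F = F_att + ΣF_rep = (-0.4143,-1.8571)
Δp = p'−p = (-0.0829,-0.3714); α = Δx/Fx = (-1393/16810) / (-1393/3362) = 1/5
check: Δy/Fy = (-12487/33620) / (-12487/6724) = 1/5 ✓

α = 1/5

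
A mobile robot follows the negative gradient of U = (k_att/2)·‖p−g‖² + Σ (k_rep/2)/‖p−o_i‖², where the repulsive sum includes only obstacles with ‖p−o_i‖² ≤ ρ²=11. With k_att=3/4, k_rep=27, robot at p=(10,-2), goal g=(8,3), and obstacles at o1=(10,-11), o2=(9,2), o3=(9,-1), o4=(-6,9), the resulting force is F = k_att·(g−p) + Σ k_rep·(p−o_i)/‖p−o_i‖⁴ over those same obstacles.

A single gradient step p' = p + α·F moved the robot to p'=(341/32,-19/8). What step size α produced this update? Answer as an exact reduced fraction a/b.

α = 1/8

F_att = 3/4·(g−p) = 3/4·(-2,5) = (-1.5000,3.7500)
o1: d²=81 > ρ²=11 → inactive
o2: d²=17 > ρ²=11 → inactive
o3: d²=2 ≤ ρ²=11; F_rep = 27·(1,-1)/2² = (6.7500,-6.7500)
o4: d²=377 > ρ²=11 → inactive
F = F_att + ΣF_rep = (5.2500,-3.0000)
Δp = p'−p = (0.6562,-0.3750); α = Δx/Fx = (21/32) / (21/4) = 1/8
check: Δy/Fy = (-3/8) / (-3) = 1/8 ✓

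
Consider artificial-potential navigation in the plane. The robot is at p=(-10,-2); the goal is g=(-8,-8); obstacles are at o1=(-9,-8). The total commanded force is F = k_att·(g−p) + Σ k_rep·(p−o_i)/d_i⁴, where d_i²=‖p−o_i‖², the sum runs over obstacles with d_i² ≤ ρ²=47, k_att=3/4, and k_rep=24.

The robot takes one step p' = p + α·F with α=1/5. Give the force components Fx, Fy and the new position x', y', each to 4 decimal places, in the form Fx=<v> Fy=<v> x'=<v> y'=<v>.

F_att = 3/4·(g−p) = 3/4·(2,-6) = (1.5000,-4.5000)
o1: d²=37 ≤ ρ²=47; F_rep = 24·(-1,6)/37² = (-0.0175,0.1052)
F = F_att + ΣF_rep = (1.4825,-4.3948)
p' = p + 1/5·F = (-9.7035,-2.8790)

Fx=1.4825 Fy=-4.3948 x'=-9.7035 y'=-2.8790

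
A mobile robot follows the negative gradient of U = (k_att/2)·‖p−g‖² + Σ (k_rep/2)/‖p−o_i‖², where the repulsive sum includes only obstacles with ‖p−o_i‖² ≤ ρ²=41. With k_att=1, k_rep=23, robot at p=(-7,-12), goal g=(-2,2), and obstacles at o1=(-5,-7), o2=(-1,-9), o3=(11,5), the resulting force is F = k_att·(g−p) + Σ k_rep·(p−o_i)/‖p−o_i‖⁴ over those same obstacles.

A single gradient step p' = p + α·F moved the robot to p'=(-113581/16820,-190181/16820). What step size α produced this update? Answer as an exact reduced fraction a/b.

α = 1/20

F_att = 1·(g−p) = 1·(5,14) = (5.0000,14.0000)
o1: d²=29 ≤ ρ²=41; F_rep = 23·(-2,-5)/29² = (-0.0547,-0.1367)
o2: d²=45 > ρ²=41 → inactive
o3: d²=613 > ρ²=41 → inactive
F = F_att + ΣF_rep = (4.9453,13.8633)
Δp = p'−p = (0.2473,0.6932); α = Δx/Fx = (4159/16820) / (4159/841) = 1/20
check: Δy/Fy = (11659/16820) / (11659/841) = 1/20 ✓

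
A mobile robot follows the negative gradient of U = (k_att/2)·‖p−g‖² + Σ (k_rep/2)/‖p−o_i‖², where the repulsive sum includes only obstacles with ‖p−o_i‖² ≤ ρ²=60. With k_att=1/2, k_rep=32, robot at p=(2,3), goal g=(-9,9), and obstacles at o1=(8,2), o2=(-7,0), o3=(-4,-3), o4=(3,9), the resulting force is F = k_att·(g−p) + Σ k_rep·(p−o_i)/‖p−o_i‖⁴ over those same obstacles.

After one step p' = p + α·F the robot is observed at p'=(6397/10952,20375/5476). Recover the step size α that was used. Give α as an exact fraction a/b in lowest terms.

α = 1/4

F_att = 1/2·(g−p) = 1/2·(-11,6) = (-5.5000,3.0000)
o1: d²=37 ≤ ρ²=60; F_rep = 32·(-6,1)/37² = (-0.1402,0.0234)
o2: d²=90 > ρ²=60 → inactive
o3: d²=72 > ρ²=60 → inactive
o4: d²=37 ≤ ρ²=60; F_rep = 32·(-1,-6)/37² = (-0.0234,-0.1402)
F = F_att + ΣF_rep = (-5.6636,2.8831)
Δp = p'−p = (-1.4159,0.7208); α = Δx/Fx = (-15507/10952) / (-15507/2738) = 1/4
check: Δy/Fy = (3947/5476) / (3947/1369) = 1/4 ✓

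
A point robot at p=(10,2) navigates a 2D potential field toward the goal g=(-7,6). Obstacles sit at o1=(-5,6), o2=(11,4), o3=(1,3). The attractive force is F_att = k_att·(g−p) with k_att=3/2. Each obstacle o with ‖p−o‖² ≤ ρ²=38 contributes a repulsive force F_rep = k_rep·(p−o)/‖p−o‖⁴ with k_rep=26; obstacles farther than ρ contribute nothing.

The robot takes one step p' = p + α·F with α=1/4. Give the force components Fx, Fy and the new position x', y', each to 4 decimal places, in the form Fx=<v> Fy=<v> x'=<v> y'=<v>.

Fx=-26.5400 Fy=3.9200 x'=3.3650 y'=2.9800

F_att = 3/2·(g−p) = 3/2·(-17,4) = (-25.5000,6.0000)
o1: d²=241 > ρ²=38 → inactive
o2: d²=5 ≤ ρ²=38; F_rep = 26·(-1,-2)/5² = (-1.0400,-2.0800)
o3: d²=82 > ρ²=38 → inactive
F = F_att + ΣF_rep = (-26.5400,3.9200)
p' = p + 1/4·F = (3.3650,2.9800)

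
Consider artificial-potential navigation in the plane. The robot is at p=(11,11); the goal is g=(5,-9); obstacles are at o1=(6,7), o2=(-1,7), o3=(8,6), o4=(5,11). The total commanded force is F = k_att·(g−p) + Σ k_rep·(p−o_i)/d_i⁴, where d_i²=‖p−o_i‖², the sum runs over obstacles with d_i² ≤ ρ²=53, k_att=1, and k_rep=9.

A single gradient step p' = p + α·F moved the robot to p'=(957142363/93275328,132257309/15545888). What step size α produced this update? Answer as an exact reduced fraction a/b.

F_att = 1·(g−p) = 1·(-6,-20) = (-6.0000,-20.0000)
o1: d²=41 ≤ ρ²=53; F_rep = 9·(5,4)/41² = (0.0268,0.0214)
o2: d²=160 > ρ²=53 → inactive
o3: d²=34 ≤ ρ²=53; F_rep = 9·(3,5)/34² = (0.0234,0.0389)
o4: d²=36 ≤ ρ²=53; F_rep = 9·(6,0)/36² = (0.0417,0.0000)
F = F_att + ΣF_rep = (-5.9082,-19.9397)
Δp = p'−p = (-0.7385,-2.4925); α = Δx/Fx = (-68886245/93275328) / (-68886245/11659416) = 1/8
check: Δy/Fy = (-38747459/15545888) / (-38747459/1943236) = 1/8 ✓

α = 1/8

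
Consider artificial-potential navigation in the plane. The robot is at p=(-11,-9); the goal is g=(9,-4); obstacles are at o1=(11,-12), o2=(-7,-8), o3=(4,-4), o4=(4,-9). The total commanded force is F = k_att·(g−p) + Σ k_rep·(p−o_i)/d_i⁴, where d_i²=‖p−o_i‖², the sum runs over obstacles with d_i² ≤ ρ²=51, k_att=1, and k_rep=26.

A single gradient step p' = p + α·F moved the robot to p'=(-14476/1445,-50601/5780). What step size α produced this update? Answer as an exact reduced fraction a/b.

F_att = 1·(g−p) = 1·(20,5) = (20.0000,5.0000)
o1: d²=493 > ρ²=51 → inactive
o2: d²=17 ≤ ρ²=51; F_rep = 26·(-4,-1)/17² = (-0.3599,-0.0900)
o3: d²=250 > ρ²=51 → inactive
o4: d²=225 > ρ²=51 → inactive
F = F_att + ΣF_rep = (19.6401,4.9100)
Δp = p'−p = (0.9820,0.2455); α = Δx/Fx = (1419/1445) / (5676/289) = 1/20
check: Δy/Fy = (1419/5780) / (1419/289) = 1/20 ✓

α = 1/20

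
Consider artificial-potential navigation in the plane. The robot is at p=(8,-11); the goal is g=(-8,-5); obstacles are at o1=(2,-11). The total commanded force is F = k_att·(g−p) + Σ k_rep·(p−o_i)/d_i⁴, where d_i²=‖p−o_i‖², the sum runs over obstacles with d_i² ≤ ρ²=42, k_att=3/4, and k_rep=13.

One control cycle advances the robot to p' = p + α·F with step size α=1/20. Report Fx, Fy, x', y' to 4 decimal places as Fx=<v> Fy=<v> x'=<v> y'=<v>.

Fx=-11.9398 Fy=4.5000 x'=7.4030 y'=-10.7750

F_att = 3/4·(g−p) = 3/4·(-16,6) = (-12.0000,4.5000)
o1: d²=36 ≤ ρ²=42; F_rep = 13·(6,0)/36² = (0.0602,0.0000)
F = F_att + ΣF_rep = (-11.9398,4.5000)
p' = p + 1/20·F = (7.4030,-10.7750)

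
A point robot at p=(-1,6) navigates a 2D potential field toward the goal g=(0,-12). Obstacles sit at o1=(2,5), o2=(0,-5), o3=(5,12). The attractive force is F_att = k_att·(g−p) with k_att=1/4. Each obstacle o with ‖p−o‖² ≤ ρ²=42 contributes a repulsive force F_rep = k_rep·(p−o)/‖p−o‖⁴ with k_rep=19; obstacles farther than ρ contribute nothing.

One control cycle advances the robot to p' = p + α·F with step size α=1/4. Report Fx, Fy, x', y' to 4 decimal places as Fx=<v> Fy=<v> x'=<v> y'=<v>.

F_att = 1/4·(g−p) = 1/4·(1,-18) = (0.2500,-4.5000)
o1: d²=10 ≤ ρ²=42; F_rep = 19·(-3,1)/10² = (-0.5700,0.1900)
o2: d²=122 > ρ²=42 → inactive
o3: d²=72 > ρ²=42 → inactive
F = F_att + ΣF_rep = (-0.3200,-4.3100)
p' = p + 1/4·F = (-1.0800,4.9225)

Fx=-0.3200 Fy=-4.3100 x'=-1.0800 y'=4.9225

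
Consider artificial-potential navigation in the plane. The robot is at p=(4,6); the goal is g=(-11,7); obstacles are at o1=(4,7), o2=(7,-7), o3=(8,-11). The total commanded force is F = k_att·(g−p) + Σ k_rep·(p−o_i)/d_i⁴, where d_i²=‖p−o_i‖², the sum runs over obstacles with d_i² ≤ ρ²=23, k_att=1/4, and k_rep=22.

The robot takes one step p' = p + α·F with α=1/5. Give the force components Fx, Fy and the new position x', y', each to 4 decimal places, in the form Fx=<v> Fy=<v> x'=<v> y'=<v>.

F_att = 1/4·(g−p) = 1/4·(-15,1) = (-3.7500,0.2500)
o1: d²=1 ≤ ρ²=23; F_rep = 22·(0,-1)/1² = (0.0000,-22.0000)
o2: d²=178 > ρ²=23 → inactive
o3: d²=305 > ρ²=23 → inactive
F = F_att + ΣF_rep = (-3.7500,-21.7500)
p' = p + 1/5·F = (3.2500,1.6500)

Fx=-3.7500 Fy=-21.7500 x'=3.2500 y'=1.6500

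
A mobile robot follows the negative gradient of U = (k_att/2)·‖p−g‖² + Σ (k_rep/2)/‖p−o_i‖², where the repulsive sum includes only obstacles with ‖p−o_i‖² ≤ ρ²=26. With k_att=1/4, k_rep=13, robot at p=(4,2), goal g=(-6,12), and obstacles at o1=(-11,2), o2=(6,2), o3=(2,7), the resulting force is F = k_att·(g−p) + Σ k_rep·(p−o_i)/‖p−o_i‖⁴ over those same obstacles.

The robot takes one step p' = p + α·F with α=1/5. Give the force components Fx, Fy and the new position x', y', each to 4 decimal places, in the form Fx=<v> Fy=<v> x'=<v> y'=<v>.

F_att = 1/4·(g−p) = 1/4·(-10,10) = (-2.5000,2.5000)
o1: d²=225 > ρ²=26 → inactive
o2: d²=4 ≤ ρ²=26; F_rep = 13·(-2,0)/4² = (-1.6250,0.0000)
o3: d²=29 > ρ²=26 → inactive
F = F_att + ΣF_rep = (-4.1250,2.5000)
p' = p + 1/5·F = (3.1750,2.5000)

Fx=-4.1250 Fy=2.5000 x'=3.1750 y'=2.5000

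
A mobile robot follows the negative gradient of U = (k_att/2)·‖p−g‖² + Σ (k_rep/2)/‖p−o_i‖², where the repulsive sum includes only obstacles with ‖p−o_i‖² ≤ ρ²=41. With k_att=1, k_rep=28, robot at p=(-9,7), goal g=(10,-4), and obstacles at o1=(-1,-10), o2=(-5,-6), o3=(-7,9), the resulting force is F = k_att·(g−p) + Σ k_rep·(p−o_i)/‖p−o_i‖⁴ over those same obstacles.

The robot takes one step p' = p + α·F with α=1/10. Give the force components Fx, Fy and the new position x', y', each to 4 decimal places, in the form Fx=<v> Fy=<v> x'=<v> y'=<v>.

F_att = 1·(g−p) = 1·(19,-11) = (19.0000,-11.0000)
o1: d²=353 > ρ²=41 → inactive
o2: d²=185 > ρ²=41 → inactive
o3: d²=8 ≤ ρ²=41; F_rep = 28·(-2,-2)/8² = (-0.8750,-0.8750)
F = F_att + ΣF_rep = (18.1250,-11.8750)
p' = p + 1/10·F = (-7.1875,5.8125)

Fx=18.1250 Fy=-11.8750 x'=-7.1875 y'=5.8125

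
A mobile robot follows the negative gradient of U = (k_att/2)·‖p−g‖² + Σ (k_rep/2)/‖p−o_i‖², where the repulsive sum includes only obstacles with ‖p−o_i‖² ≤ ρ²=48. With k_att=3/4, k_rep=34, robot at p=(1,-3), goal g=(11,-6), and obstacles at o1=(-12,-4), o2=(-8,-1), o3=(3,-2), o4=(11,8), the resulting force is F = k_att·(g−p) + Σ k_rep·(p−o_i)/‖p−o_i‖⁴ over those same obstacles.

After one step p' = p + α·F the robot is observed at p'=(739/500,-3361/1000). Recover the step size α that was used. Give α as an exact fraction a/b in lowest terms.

α = 1/10

F_att = 3/4·(g−p) = 3/4·(10,-3) = (7.5000,-2.2500)
o1: d²=170 > ρ²=48 → inactive
o2: d²=85 > ρ²=48 → inactive
o3: d²=5 ≤ ρ²=48; F_rep = 34·(-2,-1)/5² = (-2.7200,-1.3600)
o4: d²=221 > ρ²=48 → inactive
F = F_att + ΣF_rep = (4.7800,-3.6100)
Δp = p'−p = (0.4780,-0.3610); α = Δx/Fx = (239/500) / (239/50) = 1/10
check: Δy/Fy = (-361/1000) / (-361/100) = 1/10 ✓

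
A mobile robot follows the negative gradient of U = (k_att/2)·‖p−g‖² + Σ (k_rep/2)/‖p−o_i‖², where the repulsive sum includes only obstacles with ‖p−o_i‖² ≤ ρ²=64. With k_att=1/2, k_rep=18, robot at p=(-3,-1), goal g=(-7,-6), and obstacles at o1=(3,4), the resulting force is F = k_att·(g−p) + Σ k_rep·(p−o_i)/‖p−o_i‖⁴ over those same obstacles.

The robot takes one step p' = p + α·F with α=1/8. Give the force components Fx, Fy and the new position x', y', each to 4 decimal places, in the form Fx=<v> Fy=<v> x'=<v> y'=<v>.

Fx=-2.0290 Fy=-2.5242 x'=-3.2536 y'=-1.3155

F_att = 1/2·(g−p) = 1/2·(-4,-5) = (-2.0000,-2.5000)
o1: d²=61 ≤ ρ²=64; F_rep = 18·(-6,-5)/61² = (-0.0290,-0.0242)
F = F_att + ΣF_rep = (-2.0290,-2.5242)
p' = p + 1/8·F = (-3.2536,-1.3155)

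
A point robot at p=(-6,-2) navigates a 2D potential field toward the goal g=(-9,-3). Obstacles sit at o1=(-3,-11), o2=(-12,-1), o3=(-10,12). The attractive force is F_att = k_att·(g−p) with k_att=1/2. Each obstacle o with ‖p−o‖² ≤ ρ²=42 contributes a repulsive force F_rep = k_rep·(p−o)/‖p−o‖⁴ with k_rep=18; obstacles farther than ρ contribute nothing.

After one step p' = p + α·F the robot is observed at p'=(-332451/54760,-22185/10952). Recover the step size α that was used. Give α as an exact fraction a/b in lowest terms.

F_att = 1/2·(g−p) = 1/2·(-3,-1) = (-1.5000,-0.5000)
o1: d²=90 > ρ²=42 → inactive
o2: d²=37 ≤ ρ²=42; F_rep = 18·(6,-1)/37² = (0.0789,-0.0131)
o3: d²=212 > ρ²=42 → inactive
F = F_att + ΣF_rep = (-1.4211,-0.5131)
Δp = p'−p = (-0.0711,-0.0257); α = Δx/Fx = (-3891/54760) / (-3891/2738) = 1/20
check: Δy/Fy = (-281/10952) / (-1405/2738) = 1/20 ✓

α = 1/20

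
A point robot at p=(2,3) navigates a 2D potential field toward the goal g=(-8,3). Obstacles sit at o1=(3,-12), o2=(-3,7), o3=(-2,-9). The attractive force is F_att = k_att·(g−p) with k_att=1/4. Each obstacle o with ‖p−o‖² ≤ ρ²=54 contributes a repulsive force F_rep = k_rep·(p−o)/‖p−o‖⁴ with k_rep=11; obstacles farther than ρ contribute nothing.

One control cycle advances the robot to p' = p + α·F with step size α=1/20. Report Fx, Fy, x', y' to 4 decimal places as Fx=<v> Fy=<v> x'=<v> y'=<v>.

F_att = 1/4·(g−p) = 1/4·(-10,0) = (-2.5000,0.0000)
o1: d²=226 > ρ²=54 → inactive
o2: d²=41 ≤ ρ²=54; F_rep = 11·(5,-4)/41² = (0.0327,-0.0262)
o3: d²=160 > ρ²=54 → inactive
F = F_att + ΣF_rep = (-2.4673,-0.0262)
p' = p + 1/20·F = (1.8766,2.9987)

Fx=-2.4673 Fy=-0.0262 x'=1.8766 y'=2.9987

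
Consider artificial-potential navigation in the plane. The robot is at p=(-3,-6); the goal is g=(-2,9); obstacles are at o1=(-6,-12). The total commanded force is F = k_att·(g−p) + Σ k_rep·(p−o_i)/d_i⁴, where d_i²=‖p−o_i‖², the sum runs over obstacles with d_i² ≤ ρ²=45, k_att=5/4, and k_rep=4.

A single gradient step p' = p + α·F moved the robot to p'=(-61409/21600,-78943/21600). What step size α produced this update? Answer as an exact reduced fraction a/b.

F_att = 5/4·(g−p) = 5/4·(1,15) = (1.2500,18.7500)
o1: d²=45 ≤ ρ²=45; F_rep = 4·(3,6)/45² = (0.0059,0.0119)
F = F_att + ΣF_rep = (1.2559,18.7619)
Δp = p'−p = (0.1570,2.3452); α = Δx/Fx = (3391/21600) / (3391/2700) = 1/8
check: Δy/Fy = (50657/21600) / (50657/2700) = 1/8 ✓

α = 1/8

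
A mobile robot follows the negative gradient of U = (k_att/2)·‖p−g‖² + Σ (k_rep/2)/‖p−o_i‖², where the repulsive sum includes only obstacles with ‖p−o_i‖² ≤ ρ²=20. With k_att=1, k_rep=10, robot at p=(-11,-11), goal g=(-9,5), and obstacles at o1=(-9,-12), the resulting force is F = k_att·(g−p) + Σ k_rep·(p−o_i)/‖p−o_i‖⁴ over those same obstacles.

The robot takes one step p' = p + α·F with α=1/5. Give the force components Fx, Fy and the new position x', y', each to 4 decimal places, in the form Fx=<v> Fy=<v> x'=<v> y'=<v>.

F_att = 1·(g−p) = 1·(2,16) = (2.0000,16.0000)
o1: d²=5 ≤ ρ²=20; F_rep = 10·(-2,1)/5² = (-0.8000,0.4000)
F = F_att + ΣF_rep = (1.2000,16.4000)
p' = p + 1/5·F = (-10.7600,-7.7200)

Fx=1.2000 Fy=16.4000 x'=-10.7600 y'=-7.7200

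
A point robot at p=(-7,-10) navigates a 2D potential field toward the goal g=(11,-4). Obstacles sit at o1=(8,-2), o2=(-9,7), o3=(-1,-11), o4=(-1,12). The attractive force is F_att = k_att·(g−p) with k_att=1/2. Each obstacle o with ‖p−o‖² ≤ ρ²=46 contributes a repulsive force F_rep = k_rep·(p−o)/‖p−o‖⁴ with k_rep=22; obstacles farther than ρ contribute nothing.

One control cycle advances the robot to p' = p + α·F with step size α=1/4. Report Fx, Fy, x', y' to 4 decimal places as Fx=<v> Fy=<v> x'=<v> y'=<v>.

F_att = 1/2·(g−p) = 1/2·(18,6) = (9.0000,3.0000)
o1: d²=289 > ρ²=46 → inactive
o2: d²=293 > ρ²=46 → inactive
o3: d²=37 ≤ ρ²=46; F_rep = 22·(-6,1)/37² = (-0.0964,0.0161)
o4: d²=520 > ρ²=46 → inactive
F = F_att + ΣF_rep = (8.9036,3.0161)
p' = p + 1/4·F = (-4.7741,-9.2460)

Fx=8.9036 Fy=3.0161 x'=-4.7741 y'=-9.2460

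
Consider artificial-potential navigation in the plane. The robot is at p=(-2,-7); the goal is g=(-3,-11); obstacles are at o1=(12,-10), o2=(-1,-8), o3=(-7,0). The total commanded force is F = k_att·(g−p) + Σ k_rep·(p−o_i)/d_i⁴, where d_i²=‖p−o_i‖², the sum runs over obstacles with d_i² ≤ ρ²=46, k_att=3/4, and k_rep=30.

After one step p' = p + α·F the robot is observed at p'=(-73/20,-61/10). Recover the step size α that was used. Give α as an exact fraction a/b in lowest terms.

α = 1/5

F_att = 3/4·(g−p) = 3/4·(-1,-4) = (-0.7500,-3.0000)
o1: d²=205 > ρ²=46 → inactive
o2: d²=2 ≤ ρ²=46; F_rep = 30·(-1,1)/2² = (-7.5000,7.5000)
o3: d²=74 > ρ²=46 → inactive
F = F_att + ΣF_rep = (-8.2500,4.5000)
Δp = p'−p = (-1.6500,0.9000); α = Δx/Fx = (-33/20) / (-33/4) = 1/5
check: Δy/Fy = (9/10) / (9/2) = 1/5 ✓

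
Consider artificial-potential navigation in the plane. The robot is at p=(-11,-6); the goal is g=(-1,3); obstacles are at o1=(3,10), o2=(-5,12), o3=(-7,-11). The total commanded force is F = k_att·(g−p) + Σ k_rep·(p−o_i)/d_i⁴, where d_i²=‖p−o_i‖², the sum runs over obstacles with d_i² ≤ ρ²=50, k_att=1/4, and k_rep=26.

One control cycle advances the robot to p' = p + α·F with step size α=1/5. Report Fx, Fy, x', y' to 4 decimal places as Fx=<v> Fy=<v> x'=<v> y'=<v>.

F_att = 1/4·(g−p) = 1/4·(10,9) = (2.5000,2.2500)
o1: d²=452 > ρ²=50 → inactive
o2: d²=360 > ρ²=50 → inactive
o3: d²=41 ≤ ρ²=50; F_rep = 26·(-4,5)/41² = (-0.0619,0.0773)
F = F_att + ΣF_rep = (2.4381,2.3273)
p' = p + 1/5·F = (-10.5124,-5.5345)

Fx=2.4381 Fy=2.3273 x'=-10.5124 y'=-5.5345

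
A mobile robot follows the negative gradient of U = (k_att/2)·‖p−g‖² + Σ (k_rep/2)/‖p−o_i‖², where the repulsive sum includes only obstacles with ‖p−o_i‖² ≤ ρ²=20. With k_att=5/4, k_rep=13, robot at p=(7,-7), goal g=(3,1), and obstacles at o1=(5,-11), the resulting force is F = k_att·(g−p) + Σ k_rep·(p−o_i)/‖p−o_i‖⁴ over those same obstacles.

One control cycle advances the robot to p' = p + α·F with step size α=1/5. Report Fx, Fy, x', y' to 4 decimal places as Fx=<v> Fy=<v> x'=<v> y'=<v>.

Fx=-4.9350 Fy=10.1300 x'=6.0130 y'=-4.9740

F_att = 5/4·(g−p) = 5/4·(-4,8) = (-5.0000,10.0000)
o1: d²=20 ≤ ρ²=20; F_rep = 13·(2,4)/20² = (0.0650,0.1300)
F = F_att + ΣF_rep = (-4.9350,10.1300)
p' = p + 1/5·F = (6.0130,-4.9740)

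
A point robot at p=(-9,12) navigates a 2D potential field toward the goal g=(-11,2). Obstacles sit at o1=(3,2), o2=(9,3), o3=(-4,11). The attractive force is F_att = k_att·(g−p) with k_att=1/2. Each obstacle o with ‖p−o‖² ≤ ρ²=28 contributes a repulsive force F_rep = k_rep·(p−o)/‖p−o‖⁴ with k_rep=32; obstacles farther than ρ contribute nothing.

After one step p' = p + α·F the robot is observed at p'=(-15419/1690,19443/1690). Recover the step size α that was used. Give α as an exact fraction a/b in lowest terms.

F_att = 1/2·(g−p) = 1/2·(-2,-10) = (-1.0000,-5.0000)
o1: d²=244 > ρ²=28 → inactive
o2: d²=405 > ρ²=28 → inactive
o3: d²=26 ≤ ρ²=28; F_rep = 32·(-5,1)/26² = (-0.2367,0.0473)
F = F_att + ΣF_rep = (-1.2367,-4.9527)
Δp = p'−p = (-0.1237,-0.4953); α = Δx/Fx = (-209/1690) / (-209/169) = 1/10
check: Δy/Fy = (-837/1690) / (-837/169) = 1/10 ✓

α = 1/10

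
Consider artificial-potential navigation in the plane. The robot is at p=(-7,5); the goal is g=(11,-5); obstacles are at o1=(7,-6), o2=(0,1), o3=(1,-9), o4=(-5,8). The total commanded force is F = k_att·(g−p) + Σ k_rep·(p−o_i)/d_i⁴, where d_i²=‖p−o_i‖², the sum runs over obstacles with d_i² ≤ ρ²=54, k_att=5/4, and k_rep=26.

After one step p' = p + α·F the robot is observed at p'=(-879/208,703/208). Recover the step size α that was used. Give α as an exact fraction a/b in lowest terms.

α = 1/8

F_att = 5/4·(g−p) = 5/4·(18,-10) = (22.5000,-12.5000)
o1: d²=317 > ρ²=54 → inactive
o2: d²=65 > ρ²=54 → inactive
o3: d²=260 > ρ²=54 → inactive
o4: d²=13 ≤ ρ²=54; F_rep = 26·(-2,-3)/13² = (-0.3077,-0.4615)
F = F_att + ΣF_rep = (22.1923,-12.9615)
Δp = p'−p = (2.7740,-1.6202); α = Δx/Fx = (577/208) / (577/26) = 1/8
check: Δy/Fy = (-337/208) / (-337/26) = 1/8 ✓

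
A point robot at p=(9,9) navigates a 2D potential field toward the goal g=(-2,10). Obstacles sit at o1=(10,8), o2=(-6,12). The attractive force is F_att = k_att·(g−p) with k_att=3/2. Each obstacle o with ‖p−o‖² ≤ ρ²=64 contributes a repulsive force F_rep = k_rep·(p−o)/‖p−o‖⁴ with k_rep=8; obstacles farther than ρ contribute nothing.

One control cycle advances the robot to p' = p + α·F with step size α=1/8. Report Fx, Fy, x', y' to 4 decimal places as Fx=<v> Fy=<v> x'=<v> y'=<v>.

F_att = 3/2·(g−p) = 3/2·(-11,1) = (-16.5000,1.5000)
o1: d²=2 ≤ ρ²=64; F_rep = 8·(-1,1)/2² = (-2.0000,2.0000)
o2: d²=234 > ρ²=64 → inactive
F = F_att + ΣF_rep = (-18.5000,3.5000)
p' = p + 1/8·F = (6.6875,9.4375)

Fx=-18.5000 Fy=3.5000 x'=6.6875 y'=9.4375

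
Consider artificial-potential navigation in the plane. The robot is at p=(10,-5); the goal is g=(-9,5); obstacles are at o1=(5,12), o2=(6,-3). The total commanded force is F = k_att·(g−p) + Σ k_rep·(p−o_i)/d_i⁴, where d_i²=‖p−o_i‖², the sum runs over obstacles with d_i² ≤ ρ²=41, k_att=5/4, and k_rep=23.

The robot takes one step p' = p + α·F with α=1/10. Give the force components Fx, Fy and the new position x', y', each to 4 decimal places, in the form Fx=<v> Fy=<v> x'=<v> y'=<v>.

F_att = 5/4·(g−p) = 5/4·(-19,10) = (-23.7500,12.5000)
o1: d²=314 > ρ²=41 → inactive
o2: d²=20 ≤ ρ²=41; F_rep = 23·(4,-2)/20² = (0.2300,-0.1150)
F = F_att + ΣF_rep = (-23.5200,12.3850)
p' = p + 1/10·F = (7.6480,-3.7615)

Fx=-23.5200 Fy=12.3850 x'=7.6480 y'=-3.7615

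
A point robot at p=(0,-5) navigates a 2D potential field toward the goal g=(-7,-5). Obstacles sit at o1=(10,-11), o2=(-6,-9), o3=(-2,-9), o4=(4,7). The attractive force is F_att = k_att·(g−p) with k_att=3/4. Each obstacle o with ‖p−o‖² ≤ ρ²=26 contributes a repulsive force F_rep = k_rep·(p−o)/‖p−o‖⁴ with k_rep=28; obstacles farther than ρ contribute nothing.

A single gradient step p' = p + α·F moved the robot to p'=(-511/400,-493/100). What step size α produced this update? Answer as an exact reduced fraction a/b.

α = 1/4

F_att = 3/4·(g−p) = 3/4·(-7,0) = (-5.2500,0.0000)
o1: d²=136 > ρ²=26 → inactive
o2: d²=52 > ρ²=26 → inactive
o3: d²=20 ≤ ρ²=26; F_rep = 28·(2,4)/20² = (0.1400,0.2800)
o4: d²=160 > ρ²=26 → inactive
F = F_att + ΣF_rep = (-5.1100,0.2800)
Δp = p'−p = (-1.2775,0.0700); α = Δx/Fx = (-511/400) / (-511/100) = 1/4
check: Δy/Fy = (7/100) / (7/25) = 1/4 ✓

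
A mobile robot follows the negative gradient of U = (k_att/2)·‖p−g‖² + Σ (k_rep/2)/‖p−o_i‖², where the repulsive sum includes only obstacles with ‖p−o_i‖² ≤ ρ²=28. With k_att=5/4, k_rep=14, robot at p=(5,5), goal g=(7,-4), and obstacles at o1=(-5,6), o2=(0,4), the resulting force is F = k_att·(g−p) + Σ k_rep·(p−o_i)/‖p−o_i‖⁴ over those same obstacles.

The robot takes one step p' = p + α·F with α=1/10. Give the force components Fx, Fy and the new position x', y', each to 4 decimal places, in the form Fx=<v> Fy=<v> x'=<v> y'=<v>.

Fx=2.6036 Fy=-11.2293 x'=5.2604 y'=3.8771

F_att = 5/4·(g−p) = 5/4·(2,-9) = (2.5000,-11.2500)
o1: d²=101 > ρ²=28 → inactive
o2: d²=26 ≤ ρ²=28; F_rep = 14·(5,1)/26² = (0.1036,0.0207)
F = F_att + ΣF_rep = (2.6036,-11.2293)
p' = p + 1/10·F = (5.2604,3.8771)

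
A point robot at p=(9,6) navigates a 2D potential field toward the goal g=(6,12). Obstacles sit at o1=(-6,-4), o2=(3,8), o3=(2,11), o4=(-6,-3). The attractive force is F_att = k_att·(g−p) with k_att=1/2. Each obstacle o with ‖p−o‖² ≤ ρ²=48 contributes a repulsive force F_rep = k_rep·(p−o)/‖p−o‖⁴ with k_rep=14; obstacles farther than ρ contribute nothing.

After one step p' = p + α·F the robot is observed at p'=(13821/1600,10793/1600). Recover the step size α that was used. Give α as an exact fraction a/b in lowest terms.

α = 1/4

F_att = 1/2·(g−p) = 1/2·(-3,6) = (-1.5000,3.0000)
o1: d²=325 > ρ²=48 → inactive
o2: d²=40 ≤ ρ²=48; F_rep = 14·(6,-2)/40² = (0.0525,-0.0175)
o3: d²=74 > ρ²=48 → inactive
o4: d²=306 > ρ²=48 → inactive
F = F_att + ΣF_rep = (-1.4475,2.9825)
Δp = p'−p = (-0.3619,0.7456); α = Δx/Fx = (-579/1600) / (-579/400) = 1/4
check: Δy/Fy = (1193/1600) / (1193/400) = 1/4 ✓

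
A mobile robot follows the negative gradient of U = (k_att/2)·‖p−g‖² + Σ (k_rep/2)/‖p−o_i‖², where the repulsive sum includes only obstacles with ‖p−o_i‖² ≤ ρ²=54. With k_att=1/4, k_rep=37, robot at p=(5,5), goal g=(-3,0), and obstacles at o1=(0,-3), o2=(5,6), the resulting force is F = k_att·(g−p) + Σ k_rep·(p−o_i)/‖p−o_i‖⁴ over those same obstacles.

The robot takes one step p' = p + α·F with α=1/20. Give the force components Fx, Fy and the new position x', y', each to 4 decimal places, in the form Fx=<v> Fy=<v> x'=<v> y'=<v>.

F_att = 1/4·(g−p) = 1/4·(-8,-5) = (-2.0000,-1.2500)
o1: d²=89 > ρ²=54 → inactive
o2: d²=1 ≤ ρ²=54; F_rep = 37·(0,-1)/1² = (0.0000,-37.0000)
F = F_att + ΣF_rep = (-2.0000,-38.2500)
p' = p + 1/20·F = (4.9000,3.0875)

Fx=-2.0000 Fy=-38.2500 x'=4.9000 y'=3.0875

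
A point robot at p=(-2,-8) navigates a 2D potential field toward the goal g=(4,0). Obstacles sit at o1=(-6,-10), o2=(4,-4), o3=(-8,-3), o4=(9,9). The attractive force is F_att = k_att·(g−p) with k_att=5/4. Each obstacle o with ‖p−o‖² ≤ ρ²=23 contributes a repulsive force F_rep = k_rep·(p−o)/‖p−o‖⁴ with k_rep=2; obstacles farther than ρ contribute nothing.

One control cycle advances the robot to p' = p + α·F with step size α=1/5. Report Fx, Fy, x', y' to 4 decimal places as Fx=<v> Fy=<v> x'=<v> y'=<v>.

F_att = 5/4·(g−p) = 5/4·(6,8) = (7.5000,10.0000)
o1: d²=20 ≤ ρ²=23; F_rep = 2·(4,2)/20² = (0.0200,0.0100)
o2: d²=52 > ρ²=23 → inactive
o3: d²=61 > ρ²=23 → inactive
o4: d²=410 > ρ²=23 → inactive
F = F_att + ΣF_rep = (7.5200,10.0100)
p' = p + 1/5·F = (-0.4960,-5.9980)

Fx=7.5200 Fy=10.0100 x'=-0.4960 y'=-5.9980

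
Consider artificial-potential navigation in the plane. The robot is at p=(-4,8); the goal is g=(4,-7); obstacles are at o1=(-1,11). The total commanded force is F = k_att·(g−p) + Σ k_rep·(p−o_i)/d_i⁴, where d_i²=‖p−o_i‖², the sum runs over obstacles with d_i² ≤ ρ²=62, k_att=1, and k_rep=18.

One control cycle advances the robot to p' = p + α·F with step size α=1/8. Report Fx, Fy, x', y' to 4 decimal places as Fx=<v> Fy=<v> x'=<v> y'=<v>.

Fx=7.8333 Fy=-15.1667 x'=-3.0208 y'=6.1042

F_att = 1·(g−p) = 1·(8,-15) = (8.0000,-15.0000)
o1: d²=18 ≤ ρ²=62; F_rep = 18·(-3,-3)/18² = (-0.1667,-0.1667)
F = F_att + ΣF_rep = (7.8333,-15.1667)
p' = p + 1/8·F = (-3.0208,6.1042)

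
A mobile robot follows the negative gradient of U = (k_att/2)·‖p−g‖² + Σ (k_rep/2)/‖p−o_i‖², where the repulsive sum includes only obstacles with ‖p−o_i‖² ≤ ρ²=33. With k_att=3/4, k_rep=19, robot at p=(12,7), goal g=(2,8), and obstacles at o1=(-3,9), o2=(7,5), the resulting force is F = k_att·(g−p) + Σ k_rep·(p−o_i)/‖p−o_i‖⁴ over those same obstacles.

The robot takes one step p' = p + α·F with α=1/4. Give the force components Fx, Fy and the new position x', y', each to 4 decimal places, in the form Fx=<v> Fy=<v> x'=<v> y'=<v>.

Fx=-7.3870 Fy=0.7952 x'=10.1532 y'=7.1988

F_att = 3/4·(g−p) = 3/4·(-10,1) = (-7.5000,0.7500)
o1: d²=229 > ρ²=33 → inactive
o2: d²=29 ≤ ρ²=33; F_rep = 19·(5,2)/29² = (0.1130,0.0452)
F = F_att + ΣF_rep = (-7.3870,0.7952)
p' = p + 1/4·F = (10.1532,7.1988)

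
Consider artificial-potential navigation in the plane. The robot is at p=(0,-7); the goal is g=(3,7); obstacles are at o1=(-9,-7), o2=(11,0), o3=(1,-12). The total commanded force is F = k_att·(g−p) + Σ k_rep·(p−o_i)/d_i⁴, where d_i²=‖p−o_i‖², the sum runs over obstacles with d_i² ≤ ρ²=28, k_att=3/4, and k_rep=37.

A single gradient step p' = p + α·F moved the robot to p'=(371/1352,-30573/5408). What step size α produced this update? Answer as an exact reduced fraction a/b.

α = 1/8

F_att = 3/4·(g−p) = 3/4·(3,14) = (2.2500,10.5000)
o1: d²=81 > ρ²=28 → inactive
o2: d²=170 > ρ²=28 → inactive
o3: d²=26 ≤ ρ²=28; F_rep = 37·(-1,5)/26² = (-0.0547,0.2737)
F = F_att + ΣF_rep = (2.1953,10.7737)
Δp = p'−p = (0.2744,1.3467); α = Δx/Fx = (371/1352) / (371/169) = 1/8
check: Δy/Fy = (7283/5408) / (7283/676) = 1/8 ✓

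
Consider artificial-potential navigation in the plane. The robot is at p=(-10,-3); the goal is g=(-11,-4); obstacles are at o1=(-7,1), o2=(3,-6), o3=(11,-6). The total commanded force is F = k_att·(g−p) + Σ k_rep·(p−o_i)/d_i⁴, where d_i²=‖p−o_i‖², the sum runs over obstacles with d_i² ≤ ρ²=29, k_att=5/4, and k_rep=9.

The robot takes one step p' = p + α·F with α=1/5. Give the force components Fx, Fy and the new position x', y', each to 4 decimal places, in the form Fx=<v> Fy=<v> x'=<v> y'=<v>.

Fx=-1.2932 Fy=-1.3076 x'=-10.2586 y'=-3.2615

F_att = 5/4·(g−p) = 5/4·(-1,-1) = (-1.2500,-1.2500)
o1: d²=25 ≤ ρ²=29; F_rep = 9·(-3,-4)/25² = (-0.0432,-0.0576)
o2: d²=178 > ρ²=29 → inactive
o3: d²=450 > ρ²=29 → inactive
F = F_att + ΣF_rep = (-1.2932,-1.3076)
p' = p + 1/5·F = (-10.2586,-3.2615)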